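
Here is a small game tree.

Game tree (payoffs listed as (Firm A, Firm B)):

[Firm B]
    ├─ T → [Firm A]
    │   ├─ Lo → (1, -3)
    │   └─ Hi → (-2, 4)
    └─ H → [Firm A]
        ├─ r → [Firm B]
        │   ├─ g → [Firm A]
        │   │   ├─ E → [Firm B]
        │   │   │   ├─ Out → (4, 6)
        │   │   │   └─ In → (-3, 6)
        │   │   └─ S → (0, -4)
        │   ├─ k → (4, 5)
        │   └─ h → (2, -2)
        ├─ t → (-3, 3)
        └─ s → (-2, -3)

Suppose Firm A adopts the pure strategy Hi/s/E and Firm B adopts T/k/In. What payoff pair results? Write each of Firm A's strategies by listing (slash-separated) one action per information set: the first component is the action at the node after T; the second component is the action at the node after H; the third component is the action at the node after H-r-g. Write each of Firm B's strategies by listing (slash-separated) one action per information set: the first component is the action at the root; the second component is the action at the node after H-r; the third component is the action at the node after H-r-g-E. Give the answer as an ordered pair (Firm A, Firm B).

(-2, 4)

Trace the play path from the root:
  Firm B plays T
  Firm A plays Hi at [T]
→ terminal payoff (-2, 4).
(Firm A's choice at the node after H is never reached on this path, so it doesn't affect the outcome.)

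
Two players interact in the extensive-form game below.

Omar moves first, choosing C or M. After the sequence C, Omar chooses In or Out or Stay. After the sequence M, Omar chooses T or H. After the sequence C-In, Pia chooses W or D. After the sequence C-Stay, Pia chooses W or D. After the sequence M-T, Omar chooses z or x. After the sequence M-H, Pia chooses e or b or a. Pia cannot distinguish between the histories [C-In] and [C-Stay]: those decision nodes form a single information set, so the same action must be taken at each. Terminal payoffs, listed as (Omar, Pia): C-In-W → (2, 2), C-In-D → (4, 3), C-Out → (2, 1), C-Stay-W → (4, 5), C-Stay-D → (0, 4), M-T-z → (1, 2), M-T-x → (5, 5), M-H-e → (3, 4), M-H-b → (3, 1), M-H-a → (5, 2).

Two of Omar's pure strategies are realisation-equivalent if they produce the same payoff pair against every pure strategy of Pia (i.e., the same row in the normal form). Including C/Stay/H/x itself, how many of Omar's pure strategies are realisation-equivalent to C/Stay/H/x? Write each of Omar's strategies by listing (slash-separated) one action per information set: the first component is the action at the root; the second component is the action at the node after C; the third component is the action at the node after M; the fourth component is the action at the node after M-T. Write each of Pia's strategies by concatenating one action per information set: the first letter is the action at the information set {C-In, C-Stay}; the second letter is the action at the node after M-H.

4

Row for C/Stay/H/x (columns We, Wb, Wa, De, Db, Da): (4,5) (4,5) (4,5) (0,4) (0,4) (0,4).
Under C/Stay/H/x, Omar's choice at the node after M and at the node after M-T can never be reached regardless of what Pia does, so varying those choices leaves every outcome unchanged.
Holding the reachable choices fixed and varying the unreachable ones freely already gives 2 × 2 = 4 equivalent strategies.
No other strategy reproduces this row, so those 4 are the full class: C/Stay/T/z, C/Stay/T/x, C/Stay/H/z, C/Stay/H/x.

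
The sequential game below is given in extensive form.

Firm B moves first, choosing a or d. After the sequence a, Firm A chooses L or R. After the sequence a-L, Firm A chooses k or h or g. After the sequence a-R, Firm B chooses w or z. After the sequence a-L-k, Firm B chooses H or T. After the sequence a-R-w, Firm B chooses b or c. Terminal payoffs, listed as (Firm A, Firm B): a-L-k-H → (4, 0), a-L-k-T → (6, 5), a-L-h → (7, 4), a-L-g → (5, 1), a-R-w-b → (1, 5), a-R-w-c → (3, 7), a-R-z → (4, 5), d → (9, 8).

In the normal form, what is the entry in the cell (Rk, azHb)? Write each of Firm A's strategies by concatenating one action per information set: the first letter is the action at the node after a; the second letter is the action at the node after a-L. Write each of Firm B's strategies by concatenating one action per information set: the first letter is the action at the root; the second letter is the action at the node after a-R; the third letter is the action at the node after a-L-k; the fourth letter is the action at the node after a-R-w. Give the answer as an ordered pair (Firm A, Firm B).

Trace the play path from the root:
  Firm B plays a
  Firm A plays R at [a]
  Firm B plays z at [a-R]
→ terminal payoff (4, 5).
(Firm A's choice at the node after a-L is never reached on this path, so it doesn't affect the outcome.)

(4, 5)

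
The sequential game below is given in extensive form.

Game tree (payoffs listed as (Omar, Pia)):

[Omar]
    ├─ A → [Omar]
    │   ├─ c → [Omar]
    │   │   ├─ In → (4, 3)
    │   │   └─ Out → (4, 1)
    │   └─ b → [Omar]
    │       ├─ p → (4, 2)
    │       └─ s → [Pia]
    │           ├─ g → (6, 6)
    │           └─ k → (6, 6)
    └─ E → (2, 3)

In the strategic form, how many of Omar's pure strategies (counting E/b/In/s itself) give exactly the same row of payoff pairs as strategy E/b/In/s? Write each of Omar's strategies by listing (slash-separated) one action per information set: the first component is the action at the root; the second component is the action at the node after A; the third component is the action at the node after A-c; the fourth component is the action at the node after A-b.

Row for E/b/In/s (columns g, k): (2,3) (2,3).
Under E/b/In/s, Omar's choice at the node after A and at the node after A-c and at the node after A-b can never be reached regardless of what Pia does, so varying those choices leaves every outcome unchanged.
Holding the reachable choices fixed and varying the unreachable ones freely already gives 2 × 2 × 2 = 8 equivalent strategies.
No other strategy reproduces this row, so those 8 are the full class: E/c/In/p, E/c/In/s, E/c/Out/p, E/c/Out/s, E/b/In/p, E/b/In/s, E/b/Out/p, E/b/Out/s.

8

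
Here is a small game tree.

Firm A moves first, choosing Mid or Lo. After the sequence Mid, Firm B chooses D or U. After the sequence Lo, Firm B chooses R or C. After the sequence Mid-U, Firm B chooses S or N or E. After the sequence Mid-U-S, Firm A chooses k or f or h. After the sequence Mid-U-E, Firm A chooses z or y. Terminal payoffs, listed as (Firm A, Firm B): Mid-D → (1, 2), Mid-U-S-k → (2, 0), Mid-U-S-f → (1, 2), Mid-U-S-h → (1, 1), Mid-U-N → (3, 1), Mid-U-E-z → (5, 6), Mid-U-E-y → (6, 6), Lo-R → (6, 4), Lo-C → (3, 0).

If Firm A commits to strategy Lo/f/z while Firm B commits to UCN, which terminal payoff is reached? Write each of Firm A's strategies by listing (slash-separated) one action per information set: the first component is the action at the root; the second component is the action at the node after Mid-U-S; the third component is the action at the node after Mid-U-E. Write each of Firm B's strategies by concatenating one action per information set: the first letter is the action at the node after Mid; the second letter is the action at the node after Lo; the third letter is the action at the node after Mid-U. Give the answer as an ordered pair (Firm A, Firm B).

(3, 0)

Trace the play path from the root:
  Firm A plays Lo
  Firm B plays C at [Lo]
→ terminal payoff (3, 0).
(Firm A's choice at the node after Mid-U-S is never reached on this path, so it doesn't affect the outcome.)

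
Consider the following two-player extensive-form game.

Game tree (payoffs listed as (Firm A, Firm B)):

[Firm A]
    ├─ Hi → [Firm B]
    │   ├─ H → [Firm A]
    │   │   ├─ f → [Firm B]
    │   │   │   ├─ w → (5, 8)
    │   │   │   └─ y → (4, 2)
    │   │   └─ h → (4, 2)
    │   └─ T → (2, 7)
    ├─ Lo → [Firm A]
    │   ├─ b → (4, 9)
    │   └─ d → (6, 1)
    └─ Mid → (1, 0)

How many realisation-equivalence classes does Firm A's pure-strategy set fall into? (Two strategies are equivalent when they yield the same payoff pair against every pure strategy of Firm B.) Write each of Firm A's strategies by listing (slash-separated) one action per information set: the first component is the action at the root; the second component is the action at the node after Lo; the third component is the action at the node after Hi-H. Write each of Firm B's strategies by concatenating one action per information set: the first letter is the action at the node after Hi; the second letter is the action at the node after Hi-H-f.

Firm A has 12 pure strategies: Hi/b/f, Hi/b/h, Hi/d/f, Hi/d/h, Lo/b/f, Lo/b/h, Lo/d/f, Lo/d/h, Mid/b/f, Mid/b/h, Mid/d/f, Mid/d/h. Columns: Hw, Hy, Tw, Ty.
{Hi/b/f, Hi/d/f} → row (5,8) (4,2) (2,7) (2,7)
{Hi/b/h, Hi/d/h} → row (4,2) (4,2) (2,7) (2,7)
{Lo/b/f, Lo/b/h} → row (4,9) (4,9) (4,9) (4,9)
{Lo/d/f, Lo/d/h} → row (6,1) (6,1) (6,1) (6,1)
{Mid/b/f, Mid/b/h, Mid/d/f, Mid/d/h} → row (1,0) (1,0) (1,0) (1,0)
That's 5 distinct rows out of 12 strategies.

5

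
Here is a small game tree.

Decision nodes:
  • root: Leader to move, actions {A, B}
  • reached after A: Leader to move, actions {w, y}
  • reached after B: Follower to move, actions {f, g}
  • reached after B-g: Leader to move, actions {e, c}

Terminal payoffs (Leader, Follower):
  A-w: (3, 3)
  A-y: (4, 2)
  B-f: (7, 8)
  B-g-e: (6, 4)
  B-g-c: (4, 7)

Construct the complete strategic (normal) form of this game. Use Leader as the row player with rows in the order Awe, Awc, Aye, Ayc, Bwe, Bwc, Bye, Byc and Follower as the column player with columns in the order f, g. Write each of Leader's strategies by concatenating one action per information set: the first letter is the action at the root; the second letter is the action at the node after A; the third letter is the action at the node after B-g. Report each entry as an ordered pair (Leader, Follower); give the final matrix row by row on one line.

Awe: (3,3) (3,3) | Awc: (3,3) (3,3) | Aye: (4,2) (4,2) | Ayc: (4,2) (4,2) | Bwe: (7,8) (6,4) | Bwc: (7,8) (4,7) | Bye: (7,8) (6,4) | Byc: (7,8) (4,7)

            f        g
 Awe    (3,3)    (3,3)
 Awc    (3,3)    (3,3)
 Aye    (4,2)    (4,2)
 Ayc    (4,2)    (4,2)
 Bwe    (7,8)    (6,4)
 Bwc    (7,8)    (4,7)
 Bye    (7,8)    (6,4)
 Byc    (7,8)    (4,7)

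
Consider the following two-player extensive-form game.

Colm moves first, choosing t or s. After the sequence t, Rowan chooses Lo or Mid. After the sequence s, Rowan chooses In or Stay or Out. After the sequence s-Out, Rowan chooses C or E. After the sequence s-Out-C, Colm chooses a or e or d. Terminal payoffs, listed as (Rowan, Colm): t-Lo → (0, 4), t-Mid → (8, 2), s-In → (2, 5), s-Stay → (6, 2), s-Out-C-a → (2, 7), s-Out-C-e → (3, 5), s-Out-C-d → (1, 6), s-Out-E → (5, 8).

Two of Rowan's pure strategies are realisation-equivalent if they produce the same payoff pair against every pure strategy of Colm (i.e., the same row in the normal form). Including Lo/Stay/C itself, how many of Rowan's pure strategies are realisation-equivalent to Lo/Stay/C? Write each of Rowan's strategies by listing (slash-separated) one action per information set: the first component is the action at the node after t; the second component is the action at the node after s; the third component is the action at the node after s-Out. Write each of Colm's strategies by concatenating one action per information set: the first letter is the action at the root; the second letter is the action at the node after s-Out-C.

2

Row for Lo/Stay/C (columns ta, te, td, sa, se, sd): (0,4) (0,4) (0,4) (6,2) (6,2) (6,2).
Under Lo/Stay/C, Rowan's choice at the node after s-Out can never be reached regardless of what Colm does, so varying those choices leaves every outcome unchanged.
Holding the reachable choices fixed and varying the unreachable one freely already gives 2 equivalent strategies.
No other strategy reproduces this row, so those 2 are the full class: Lo/Stay/C, Lo/Stay/E.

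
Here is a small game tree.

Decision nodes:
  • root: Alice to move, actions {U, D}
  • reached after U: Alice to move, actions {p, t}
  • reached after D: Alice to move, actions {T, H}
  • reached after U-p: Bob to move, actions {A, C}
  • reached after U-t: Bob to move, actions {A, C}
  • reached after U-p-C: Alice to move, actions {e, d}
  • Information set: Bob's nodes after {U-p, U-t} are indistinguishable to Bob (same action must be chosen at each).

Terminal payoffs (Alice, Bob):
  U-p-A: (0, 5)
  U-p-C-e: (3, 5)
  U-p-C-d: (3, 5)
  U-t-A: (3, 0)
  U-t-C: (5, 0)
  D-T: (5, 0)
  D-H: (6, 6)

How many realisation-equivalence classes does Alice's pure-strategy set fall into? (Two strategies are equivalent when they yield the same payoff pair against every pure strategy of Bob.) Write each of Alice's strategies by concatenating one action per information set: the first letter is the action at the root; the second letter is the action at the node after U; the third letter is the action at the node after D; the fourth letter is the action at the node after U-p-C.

4

Alice has 16 pure strategies: UpTe, UpTd, UpHe, UpHd, UtTe, UtTd, UtHe, UtHd, DpTe, DpTd, DpHe, DpHd, DtTe, DtTd, DtHe, DtHd. Columns: A, C.
{UpTe, UpTd, UpHe, UpHd} → row (0,5) (3,5)
{UtTe, UtTd, UtHe, UtHd} → row (3,0) (5,0)
{DpTe, DpTd, DtTe, DtTd} → row (5,0) (5,0)
{DpHe, DpHd, DtHe, DtHd} → row (6,6) (6,6)
That's 4 distinct rows out of 16 strategies.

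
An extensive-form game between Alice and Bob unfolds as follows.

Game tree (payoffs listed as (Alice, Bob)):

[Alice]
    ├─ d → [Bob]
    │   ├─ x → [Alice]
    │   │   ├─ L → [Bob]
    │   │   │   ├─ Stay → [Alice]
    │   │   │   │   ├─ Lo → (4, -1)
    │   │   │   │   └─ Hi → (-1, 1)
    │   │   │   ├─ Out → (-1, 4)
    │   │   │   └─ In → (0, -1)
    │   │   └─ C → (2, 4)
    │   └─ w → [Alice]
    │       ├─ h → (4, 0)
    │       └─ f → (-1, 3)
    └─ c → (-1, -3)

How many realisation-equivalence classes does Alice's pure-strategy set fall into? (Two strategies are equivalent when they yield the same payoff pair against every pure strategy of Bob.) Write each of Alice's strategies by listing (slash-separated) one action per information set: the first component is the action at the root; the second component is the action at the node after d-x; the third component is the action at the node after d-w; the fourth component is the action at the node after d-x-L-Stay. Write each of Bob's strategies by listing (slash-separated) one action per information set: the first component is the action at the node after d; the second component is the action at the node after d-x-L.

7

Alice has 16 pure strategies: d/L/h/Lo, d/L/h/Hi, d/L/f/Lo, d/L/f/Hi, d/C/h/Lo, d/C/h/Hi, d/C/f/Lo, d/C/f/Hi, c/L/h/Lo, c/L/h/Hi, c/L/f/Lo, c/L/f/Hi, c/C/h/Lo, c/C/h/Hi, c/C/f/Lo, c/C/f/Hi. Columns: x/Stay, x/Out, x/In, w/Stay, w/Out, w/In.
{d/L/h/Lo} → row (4,-1) (-1,4) (0,-1) (4,0) (4,0) (4,0)
{d/L/h/Hi} → row (-1,1) (-1,4) (0,-1) (4,0) (4,0) (4,0)
{d/L/f/Lo} → row (4,-1) (-1,4) (0,-1) (-1,3) (-1,3) (-1,3)
{d/L/f/Hi} → row (-1,1) (-1,4) (0,-1) (-1,3) (-1,3) (-1,3)
{d/C/h/Lo, d/C/h/Hi} → row (2,4) (2,4) (2,4) (4,0) (4,0) (4,0)
{d/C/f/Lo, d/C/f/Hi} → row (2,4) (2,4) (2,4) (-1,3) (-1,3) (-1,3)
{c/L/h/Lo, c/L/h/Hi, c/L/f/Lo, c/L/f/Hi, c/C/h/Lo, c/C/h/Hi, c/C/f/Lo, c/C/f/Hi} → row (-1,-3) (-1,-3) (-1,-3) (-1,-3) (-1,-3) (-1,-3)
That's 7 distinct rows out of 16 strategies.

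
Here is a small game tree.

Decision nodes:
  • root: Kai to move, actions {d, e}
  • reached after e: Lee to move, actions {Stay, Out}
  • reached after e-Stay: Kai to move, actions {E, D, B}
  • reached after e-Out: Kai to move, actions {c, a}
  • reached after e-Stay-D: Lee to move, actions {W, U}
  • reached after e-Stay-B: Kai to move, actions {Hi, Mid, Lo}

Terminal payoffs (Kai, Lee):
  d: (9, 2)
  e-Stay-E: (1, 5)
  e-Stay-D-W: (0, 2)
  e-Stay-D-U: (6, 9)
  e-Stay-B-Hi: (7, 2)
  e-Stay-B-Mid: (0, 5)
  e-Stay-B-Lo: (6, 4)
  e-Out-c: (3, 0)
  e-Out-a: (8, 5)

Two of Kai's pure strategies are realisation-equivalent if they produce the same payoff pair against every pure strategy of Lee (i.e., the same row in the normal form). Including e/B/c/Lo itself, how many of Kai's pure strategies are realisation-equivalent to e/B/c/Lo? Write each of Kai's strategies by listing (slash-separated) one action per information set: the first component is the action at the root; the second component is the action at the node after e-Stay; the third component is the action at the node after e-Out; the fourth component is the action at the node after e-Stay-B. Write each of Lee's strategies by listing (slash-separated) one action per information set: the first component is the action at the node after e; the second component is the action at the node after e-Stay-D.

Row for e/B/c/Lo (columns Stay/W, Stay/U, Out/W, Out/U): (6,4) (6,4) (3,0) (3,0).
Every one of Kai's information sets is on the play path for some reply by Lee when Kai follows e/B/c/Lo.
Changing the action at any of them therefore changes at least one column, so only e/B/c/Lo itself gives this row.

1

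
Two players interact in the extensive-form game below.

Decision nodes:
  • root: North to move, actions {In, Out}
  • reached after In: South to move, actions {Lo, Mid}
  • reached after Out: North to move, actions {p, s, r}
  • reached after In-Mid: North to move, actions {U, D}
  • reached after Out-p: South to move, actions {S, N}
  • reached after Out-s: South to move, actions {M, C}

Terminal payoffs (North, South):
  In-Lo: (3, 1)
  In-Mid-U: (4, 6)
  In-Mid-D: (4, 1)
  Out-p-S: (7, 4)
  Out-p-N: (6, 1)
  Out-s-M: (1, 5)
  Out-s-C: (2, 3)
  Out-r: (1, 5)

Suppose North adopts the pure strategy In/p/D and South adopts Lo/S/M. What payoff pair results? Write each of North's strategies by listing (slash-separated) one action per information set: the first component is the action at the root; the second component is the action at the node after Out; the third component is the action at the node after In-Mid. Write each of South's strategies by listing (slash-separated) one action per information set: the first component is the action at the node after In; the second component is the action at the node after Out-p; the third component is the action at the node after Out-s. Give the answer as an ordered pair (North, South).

(3, 1)

Trace the play path from the root:
  North plays In
  South plays Lo at [In]
→ terminal payoff (3, 1).
(North's choice at the node after Out is never reached on this path, so it doesn't affect the outcome.)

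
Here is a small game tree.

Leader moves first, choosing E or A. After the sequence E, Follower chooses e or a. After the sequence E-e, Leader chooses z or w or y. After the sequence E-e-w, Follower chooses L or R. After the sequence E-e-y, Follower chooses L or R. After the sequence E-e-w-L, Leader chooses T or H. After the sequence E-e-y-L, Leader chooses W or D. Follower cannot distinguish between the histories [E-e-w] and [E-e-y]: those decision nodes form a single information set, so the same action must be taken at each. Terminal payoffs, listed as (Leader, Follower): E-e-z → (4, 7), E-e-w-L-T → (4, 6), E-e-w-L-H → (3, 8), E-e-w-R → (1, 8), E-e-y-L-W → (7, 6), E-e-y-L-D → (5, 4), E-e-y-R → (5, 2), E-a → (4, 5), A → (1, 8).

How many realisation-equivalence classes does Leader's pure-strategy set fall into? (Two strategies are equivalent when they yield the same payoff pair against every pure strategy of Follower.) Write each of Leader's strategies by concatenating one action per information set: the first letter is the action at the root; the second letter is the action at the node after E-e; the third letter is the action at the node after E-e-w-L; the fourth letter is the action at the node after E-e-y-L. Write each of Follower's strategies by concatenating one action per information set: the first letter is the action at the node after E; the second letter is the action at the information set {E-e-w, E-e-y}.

Leader has 24 pure strategies: EzTW, EzTD, EzHW, EzHD, EwTW, EwTD, EwHW, EwHD, EyTW, EyTD, EyHW, EyHD, AzTW, AzTD, AzHW, AzHD, AwTW, AwTD, AwHW, AwHD, AyTW, AyTD, AyHW, AyHD. Columns: eL, eR, aL, aR.
{EzTW, EzTD, EzHW, EzHD} → row (4,7) (4,7) (4,5) (4,5)
{EwTW, EwTD} → row (4,6) (1,8) (4,5) (4,5)
{EwHW, EwHD} → row (3,8) (1,8) (4,5) (4,5)
{EyTW, EyHW} → row (7,6) (5,2) (4,5) (4,5)
{EyTD, EyHD} → row (5,4) (5,2) (4,5) (4,5)
{AzTW, AzTD, AzHW, AzHD, AwTW, AwTD, AwHW, AwHD, AyTW, AyTD, AyHW, AyHD} → row (1,8) (1,8) (1,8) (1,8)
That's 6 distinct rows out of 24 strategies.

6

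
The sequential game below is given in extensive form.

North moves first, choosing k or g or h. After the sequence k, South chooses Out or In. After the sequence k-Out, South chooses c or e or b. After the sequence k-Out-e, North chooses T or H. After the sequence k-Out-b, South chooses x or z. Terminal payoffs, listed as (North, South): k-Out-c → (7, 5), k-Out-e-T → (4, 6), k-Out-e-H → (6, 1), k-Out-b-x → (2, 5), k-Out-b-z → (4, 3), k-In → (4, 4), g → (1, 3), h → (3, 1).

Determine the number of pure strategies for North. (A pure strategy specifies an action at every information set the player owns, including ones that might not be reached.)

North owns the root with actions {k, g, h} — three choices.
North owns the node after k-Out-e with actions {T, H} — two choices.
A pure strategy fixes one action at each information set independently, so the count is the product 3 × 2 = 6.

6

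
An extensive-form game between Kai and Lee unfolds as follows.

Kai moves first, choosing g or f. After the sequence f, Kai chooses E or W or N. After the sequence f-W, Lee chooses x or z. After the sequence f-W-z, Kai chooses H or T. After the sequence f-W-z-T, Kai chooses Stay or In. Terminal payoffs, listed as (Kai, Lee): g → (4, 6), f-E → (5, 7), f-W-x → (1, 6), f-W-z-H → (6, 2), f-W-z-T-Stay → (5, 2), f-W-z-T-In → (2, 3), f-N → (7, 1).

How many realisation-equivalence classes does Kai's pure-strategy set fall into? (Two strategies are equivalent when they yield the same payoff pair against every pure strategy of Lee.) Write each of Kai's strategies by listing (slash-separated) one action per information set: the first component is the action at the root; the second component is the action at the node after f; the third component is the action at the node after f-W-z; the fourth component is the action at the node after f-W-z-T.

Kai has 24 pure strategies: g/E/H/Stay, g/E/H/In, g/E/T/Stay, g/E/T/In, g/W/H/Stay, g/W/H/In, g/W/T/Stay, g/W/T/In, g/N/H/Stay, g/N/H/In, g/N/T/Stay, g/N/T/In, f/E/H/Stay, f/E/H/In, f/E/T/Stay, f/E/T/In, f/W/H/Stay, f/W/H/In, f/W/T/Stay, f/W/T/In, f/N/H/Stay, f/N/H/In, f/N/T/Stay, f/N/T/In. Columns: x, z.
{g/E/H/Stay, g/E/H/In, g/E/T/Stay, g/E/T/In, g/W/H/Stay, g/W/H/In, g/W/T/Stay, g/W/T/In, g/N/H/Stay, g/N/H/In, g/N/T/Stay, g/N/T/In} → row (4,6) (4,6)
{f/E/H/Stay, f/E/H/In, f/E/T/Stay, f/E/T/In} → row (5,7) (5,7)
{f/W/H/Stay, f/W/H/In} → row (1,6) (6,2)
{f/W/T/Stay} → row (1,6) (5,2)
{f/W/T/In} → row (1,6) (2,3)
{f/N/H/Stay, f/N/H/In, f/N/T/Stay, f/N/T/In} → row (7,1) (7,1)
That's 6 distinct rows out of 24 strategies.

6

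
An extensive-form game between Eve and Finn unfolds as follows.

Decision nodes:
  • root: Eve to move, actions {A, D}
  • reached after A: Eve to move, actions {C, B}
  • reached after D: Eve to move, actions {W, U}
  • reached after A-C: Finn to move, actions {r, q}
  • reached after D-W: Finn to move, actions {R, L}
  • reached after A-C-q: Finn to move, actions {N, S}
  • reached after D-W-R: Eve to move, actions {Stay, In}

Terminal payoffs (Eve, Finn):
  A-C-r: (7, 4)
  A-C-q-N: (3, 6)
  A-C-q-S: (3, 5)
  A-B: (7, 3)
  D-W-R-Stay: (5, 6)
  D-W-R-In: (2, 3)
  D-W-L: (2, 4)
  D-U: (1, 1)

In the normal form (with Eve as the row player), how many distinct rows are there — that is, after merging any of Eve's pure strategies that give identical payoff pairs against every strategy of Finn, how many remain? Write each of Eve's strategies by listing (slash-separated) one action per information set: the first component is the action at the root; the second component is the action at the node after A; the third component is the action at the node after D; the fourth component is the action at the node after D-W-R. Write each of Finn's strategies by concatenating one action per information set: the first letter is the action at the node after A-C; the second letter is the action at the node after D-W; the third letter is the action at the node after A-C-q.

Eve has 16 pure strategies: A/C/W/Stay, A/C/W/In, A/C/U/Stay, A/C/U/In, A/B/W/Stay, A/B/W/In, A/B/U/Stay, A/B/U/In, D/C/W/Stay, D/C/W/In, D/C/U/Stay, D/C/U/In, D/B/W/Stay, D/B/W/In, D/B/U/Stay, D/B/U/In. Columns: rRN, rRS, rLN, rLS, qRN, qRS, qLN, qLS.
{A/C/W/Stay, A/C/W/In, A/C/U/Stay, A/C/U/In} → row (7,4) (7,4) (7,4) (7,4) (3,6) (3,5) (3,6) (3,5)
{A/B/W/Stay, A/B/W/In, A/B/U/Stay, A/B/U/In} → row (7,3) (7,3) (7,3) (7,3) (7,3) (7,3) (7,3) (7,3)
{D/C/W/Stay, D/B/W/Stay} → row (5,6) (5,6) (2,4) (2,4) (5,6) (5,6) (2,4) (2,4)
{D/C/W/In, D/B/W/In} → row (2,3) (2,3) (2,4) (2,4) (2,3) (2,3) (2,4) (2,4)
{D/C/U/Stay, D/C/U/In, D/B/U/Stay, D/B/U/In} → row (1,1) (1,1) (1,1) (1,1) (1,1) (1,1) (1,1) (1,1)
That's 5 distinct rows out of 16 strategies.

5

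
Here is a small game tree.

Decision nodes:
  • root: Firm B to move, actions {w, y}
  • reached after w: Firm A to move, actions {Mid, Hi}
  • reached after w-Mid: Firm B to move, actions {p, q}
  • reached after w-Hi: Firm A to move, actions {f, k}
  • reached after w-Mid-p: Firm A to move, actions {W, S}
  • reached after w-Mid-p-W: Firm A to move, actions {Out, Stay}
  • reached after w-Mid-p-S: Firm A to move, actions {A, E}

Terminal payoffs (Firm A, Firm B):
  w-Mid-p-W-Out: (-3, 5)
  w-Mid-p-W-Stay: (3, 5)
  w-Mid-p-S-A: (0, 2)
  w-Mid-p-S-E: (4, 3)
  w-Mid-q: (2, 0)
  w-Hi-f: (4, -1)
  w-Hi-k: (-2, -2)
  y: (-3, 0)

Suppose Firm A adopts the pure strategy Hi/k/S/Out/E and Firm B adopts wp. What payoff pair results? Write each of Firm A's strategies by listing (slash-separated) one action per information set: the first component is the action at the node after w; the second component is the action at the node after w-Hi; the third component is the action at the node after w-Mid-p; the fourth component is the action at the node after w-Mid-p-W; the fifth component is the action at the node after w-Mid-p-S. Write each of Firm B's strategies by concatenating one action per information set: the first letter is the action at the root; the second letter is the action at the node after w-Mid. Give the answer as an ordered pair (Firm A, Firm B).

(-2, -2)

Trace the play path from the root:
  Firm B plays w
  Firm A plays Hi at [w]
  Firm A plays k at [w-Hi]
→ terminal payoff (-2, -2).
(Firm A's choice at the node after w-Mid-p is never reached on this path, so it doesn't affect the outcome.)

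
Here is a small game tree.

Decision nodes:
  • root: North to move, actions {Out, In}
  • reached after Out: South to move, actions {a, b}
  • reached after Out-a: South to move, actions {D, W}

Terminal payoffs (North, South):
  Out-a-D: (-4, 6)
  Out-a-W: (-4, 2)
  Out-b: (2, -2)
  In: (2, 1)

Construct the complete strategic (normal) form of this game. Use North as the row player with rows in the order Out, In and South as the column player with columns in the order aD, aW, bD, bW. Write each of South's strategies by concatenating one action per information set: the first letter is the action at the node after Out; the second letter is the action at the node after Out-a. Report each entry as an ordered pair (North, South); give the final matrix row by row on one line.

           aD       aW       bD       bW
 Out   (-4,6)   (-4,2)   (2,-2)   (2,-2)
  In    (2,1)    (2,1)    (2,1)    (2,1)

Out: (-4,6) (-4,2) (2,-2) (2,-2) | In: (2,1) (2,1) (2,1) (2,1)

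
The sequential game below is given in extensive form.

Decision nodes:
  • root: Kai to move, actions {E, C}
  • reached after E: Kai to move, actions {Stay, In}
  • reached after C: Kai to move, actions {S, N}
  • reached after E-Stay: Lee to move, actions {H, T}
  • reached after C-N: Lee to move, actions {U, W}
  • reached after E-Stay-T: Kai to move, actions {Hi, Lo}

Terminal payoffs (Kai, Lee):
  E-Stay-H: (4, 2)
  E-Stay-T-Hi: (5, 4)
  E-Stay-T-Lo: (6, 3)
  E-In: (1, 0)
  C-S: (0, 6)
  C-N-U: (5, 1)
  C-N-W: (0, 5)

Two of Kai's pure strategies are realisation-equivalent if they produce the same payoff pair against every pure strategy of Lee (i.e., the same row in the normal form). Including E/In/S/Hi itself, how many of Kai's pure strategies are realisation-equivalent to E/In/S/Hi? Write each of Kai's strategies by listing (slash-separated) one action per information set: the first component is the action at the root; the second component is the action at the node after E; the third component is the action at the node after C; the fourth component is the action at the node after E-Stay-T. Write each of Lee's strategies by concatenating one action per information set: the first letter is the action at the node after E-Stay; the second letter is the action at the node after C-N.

4

Row for E/In/S/Hi (columns HU, HW, TU, TW): (1,0) (1,0) (1,0) (1,0).
Under E/In/S/Hi, Kai's choice at the node after C and at the node after E-Stay-T can never be reached regardless of what Lee does, so varying those choices leaves every outcome unchanged.
Holding the reachable choices fixed and varying the unreachable ones freely already gives 2 × 2 = 4 equivalent strategies.
No other strategy reproduces this row, so those 4 are the full class: E/In/S/Hi, E/In/S/Lo, E/In/N/Hi, E/In/N/Lo.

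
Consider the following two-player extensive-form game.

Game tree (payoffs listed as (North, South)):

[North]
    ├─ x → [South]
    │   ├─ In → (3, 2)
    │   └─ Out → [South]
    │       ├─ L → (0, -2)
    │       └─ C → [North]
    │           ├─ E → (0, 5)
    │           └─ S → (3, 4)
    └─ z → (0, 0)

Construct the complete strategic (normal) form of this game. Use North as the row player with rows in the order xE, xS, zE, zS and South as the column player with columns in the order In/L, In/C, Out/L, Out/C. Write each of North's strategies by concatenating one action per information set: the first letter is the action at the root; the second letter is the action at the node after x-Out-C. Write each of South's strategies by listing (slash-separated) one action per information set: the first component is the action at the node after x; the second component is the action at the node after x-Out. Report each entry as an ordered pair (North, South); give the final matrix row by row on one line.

         In/L     In/C    Out/L    Out/C
  xE    (3,2)    (3,2)   (0,-2)    (0,5)
  xS    (3,2)    (3,2)   (0,-2)    (3,4)
  zE    (0,0)    (0,0)    (0,0)    (0,0)
  zS    (0,0)    (0,0)    (0,0)    (0,0)

xE: (3,2) (3,2) (0,-2) (0,5) | xS: (3,2) (3,2) (0,-2) (3,4) | zE: (0,0) (0,0) (0,0) (0,0) | zS: (0,0) (0,0) (0,0) (0,0)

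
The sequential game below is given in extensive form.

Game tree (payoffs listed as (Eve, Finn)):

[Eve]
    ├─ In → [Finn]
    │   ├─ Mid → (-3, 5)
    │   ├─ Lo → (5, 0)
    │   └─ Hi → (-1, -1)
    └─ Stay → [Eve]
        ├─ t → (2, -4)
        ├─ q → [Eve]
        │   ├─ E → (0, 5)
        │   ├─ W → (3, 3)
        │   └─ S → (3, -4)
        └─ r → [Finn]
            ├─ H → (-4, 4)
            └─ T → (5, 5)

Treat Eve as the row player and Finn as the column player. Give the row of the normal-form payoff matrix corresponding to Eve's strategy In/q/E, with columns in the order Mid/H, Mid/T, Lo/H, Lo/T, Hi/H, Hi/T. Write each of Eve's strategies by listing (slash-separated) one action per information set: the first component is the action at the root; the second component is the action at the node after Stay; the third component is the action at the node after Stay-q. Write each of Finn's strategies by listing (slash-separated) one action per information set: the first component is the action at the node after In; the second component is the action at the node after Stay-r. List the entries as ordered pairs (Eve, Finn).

(-3,5) (-3,5) (5,0) (5,0) (-1,-1) (-1,-1)

vs Mid/H: Eve plays In → Finn plays Mid at [In] → (-3, 5)
vs Mid/T: Eve plays In → Finn plays Mid at [In] → (-3, 5)
vs Lo/H: Eve plays In → Finn plays Lo at [In] → (5, 0)
vs Lo/T: Eve plays In → Finn plays Lo at [In] → (5, 0)
vs Hi/H: Eve plays In → Finn plays Hi at [In] → (-1, -1)
vs Hi/T: Eve plays In → Finn plays Hi at [In] → (-1, -1)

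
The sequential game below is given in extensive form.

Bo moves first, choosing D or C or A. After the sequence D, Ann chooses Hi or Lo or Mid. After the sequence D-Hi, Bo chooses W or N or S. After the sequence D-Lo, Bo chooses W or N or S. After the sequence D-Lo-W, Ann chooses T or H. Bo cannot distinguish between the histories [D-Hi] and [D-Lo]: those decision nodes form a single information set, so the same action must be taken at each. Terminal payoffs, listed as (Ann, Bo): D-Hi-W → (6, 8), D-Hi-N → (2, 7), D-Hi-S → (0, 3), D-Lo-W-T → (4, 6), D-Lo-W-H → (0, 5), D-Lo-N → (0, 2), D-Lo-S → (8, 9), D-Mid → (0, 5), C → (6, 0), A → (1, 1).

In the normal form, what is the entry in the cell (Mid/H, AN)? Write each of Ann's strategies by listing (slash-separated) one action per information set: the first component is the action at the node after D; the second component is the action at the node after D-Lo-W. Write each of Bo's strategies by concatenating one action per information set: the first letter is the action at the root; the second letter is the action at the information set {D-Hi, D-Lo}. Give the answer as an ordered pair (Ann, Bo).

(1, 1)

Trace the play path from the root:
  Bo plays A
→ terminal payoff (1, 1).
(Ann's choice at the node after D is never reached on this path, so it doesn't affect the outcome.)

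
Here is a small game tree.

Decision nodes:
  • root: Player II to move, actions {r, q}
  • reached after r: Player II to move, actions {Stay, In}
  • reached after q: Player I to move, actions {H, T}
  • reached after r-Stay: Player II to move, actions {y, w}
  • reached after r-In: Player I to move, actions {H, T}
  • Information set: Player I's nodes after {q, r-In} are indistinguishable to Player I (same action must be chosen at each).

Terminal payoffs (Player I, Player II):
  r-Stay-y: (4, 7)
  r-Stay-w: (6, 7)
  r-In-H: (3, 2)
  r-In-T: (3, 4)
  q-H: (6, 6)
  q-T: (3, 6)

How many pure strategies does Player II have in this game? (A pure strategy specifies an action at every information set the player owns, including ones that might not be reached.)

Player II owns the root with actions {r, q} — two choices.
Player II owns the node after r with actions {Stay, In} — two choices.
Player II owns the node after r-Stay with actions {y, w} — two choices.
A pure strategy fixes one action at each information set independently, so the count is the product 2 × 2 × 2 = 8.

8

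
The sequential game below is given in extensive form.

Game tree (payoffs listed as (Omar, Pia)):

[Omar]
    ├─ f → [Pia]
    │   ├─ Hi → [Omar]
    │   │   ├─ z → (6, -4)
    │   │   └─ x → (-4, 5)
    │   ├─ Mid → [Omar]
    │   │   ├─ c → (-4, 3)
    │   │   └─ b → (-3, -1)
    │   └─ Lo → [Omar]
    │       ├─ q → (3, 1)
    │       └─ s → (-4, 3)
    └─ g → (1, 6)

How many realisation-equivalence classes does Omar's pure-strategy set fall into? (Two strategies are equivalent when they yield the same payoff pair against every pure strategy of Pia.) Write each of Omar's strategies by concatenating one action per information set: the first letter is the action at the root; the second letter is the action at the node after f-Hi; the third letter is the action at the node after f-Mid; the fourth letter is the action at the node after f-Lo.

9

Omar has 16 pure strategies: fzcq, fzcs, fzbq, fzbs, fxcq, fxcs, fxbq, fxbs, gzcq, gzcs, gzbq, gzbs, gxcq, gxcs, gxbq, gxbs. Columns: Hi, Mid, Lo.
{fzcq} → row (6,-4) (-4,3) (3,1)
{fzcs} → row (6,-4) (-4,3) (-4,3)
{fzbq} → row (6,-4) (-3,-1) (3,1)
{fzbs} → row (6,-4) (-3,-1) (-4,3)
{fxcq} → row (-4,5) (-4,3) (3,1)
{fxcs} → row (-4,5) (-4,3) (-4,3)
{fxbq} → row (-4,5) (-3,-1) (3,1)
{fxbs} → row (-4,5) (-3,-1) (-4,3)
{gzcq, gzcs, gzbq, gzbs, gxcq, gxcs, gxbq, gxbs} → row (1,6) (1,6) (1,6)
That's 9 distinct rows out of 16 strategies.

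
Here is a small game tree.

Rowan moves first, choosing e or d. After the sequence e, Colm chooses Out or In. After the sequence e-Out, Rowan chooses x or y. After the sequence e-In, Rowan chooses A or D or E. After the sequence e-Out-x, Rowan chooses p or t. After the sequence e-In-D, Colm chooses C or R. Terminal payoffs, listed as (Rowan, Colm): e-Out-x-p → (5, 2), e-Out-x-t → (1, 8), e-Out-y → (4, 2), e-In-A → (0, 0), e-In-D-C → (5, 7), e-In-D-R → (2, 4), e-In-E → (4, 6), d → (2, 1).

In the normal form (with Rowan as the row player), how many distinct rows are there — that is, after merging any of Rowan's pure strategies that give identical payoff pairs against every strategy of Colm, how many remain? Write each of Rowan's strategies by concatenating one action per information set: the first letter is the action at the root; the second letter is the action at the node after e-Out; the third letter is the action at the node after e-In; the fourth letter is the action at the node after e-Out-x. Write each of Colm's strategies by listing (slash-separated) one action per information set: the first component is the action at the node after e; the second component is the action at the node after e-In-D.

10

Rowan has 24 pure strategies: exAp, exAt, exDp, exDt, exEp, exEt, eyAp, eyAt, eyDp, eyDt, eyEp, eyEt, dxAp, dxAt, dxDp, dxDt, dxEp, dxEt, dyAp, dyAt, dyDp, dyDt, dyEp, dyEt. Columns: Out/C, Out/R, In/C, In/R.
{exAp} → row (5,2) (5,2) (0,0) (0,0)
{exAt} → row (1,8) (1,8) (0,0) (0,0)
{exDp} → row (5,2) (5,2) (5,7) (2,4)
{exDt} → row (1,8) (1,8) (5,7) (2,4)
{exEp} → row (5,2) (5,2) (4,6) (4,6)
{exEt} → row (1,8) (1,8) (4,6) (4,6)
{eyAp, eyAt} → row (4,2) (4,2) (0,0) (0,0)
{eyDp, eyDt} → row (4,2) (4,2) (5,7) (2,4)
{eyEp, eyEt} → row (4,2) (4,2) (4,6) (4,6)
{dxAp, dxAt, dxDp, dxDt, dxEp, dxEt, dyAp, dyAt, dyDp, dyDt, dyEp, dyEt} → row (2,1) (2,1) (2,1) (2,1)
That's 10 distinct rows out of 24 strategies.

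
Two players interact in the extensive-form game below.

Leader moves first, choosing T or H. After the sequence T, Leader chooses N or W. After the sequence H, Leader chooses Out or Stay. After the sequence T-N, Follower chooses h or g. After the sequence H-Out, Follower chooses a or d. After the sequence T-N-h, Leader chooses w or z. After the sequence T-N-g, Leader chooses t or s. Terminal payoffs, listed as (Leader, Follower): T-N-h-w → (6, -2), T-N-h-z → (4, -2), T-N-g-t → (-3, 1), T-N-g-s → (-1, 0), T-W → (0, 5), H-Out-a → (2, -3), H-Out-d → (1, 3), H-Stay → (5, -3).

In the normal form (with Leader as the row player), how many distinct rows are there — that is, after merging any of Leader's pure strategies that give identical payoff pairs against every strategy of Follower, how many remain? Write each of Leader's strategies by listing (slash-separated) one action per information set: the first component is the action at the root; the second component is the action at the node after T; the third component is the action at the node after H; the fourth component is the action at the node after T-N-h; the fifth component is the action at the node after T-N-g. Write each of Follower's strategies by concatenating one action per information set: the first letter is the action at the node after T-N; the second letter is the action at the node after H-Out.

Leader has 32 pure strategies: T/N/Out/w/t, T/N/Out/w/s, T/N/Out/z/t, T/N/Out/z/s, T/N/Stay/w/t, T/N/Stay/w/s, T/N/Stay/z/t, T/N/Stay/z/s, T/W/Out/w/t, T/W/Out/w/s, T/W/Out/z/t, T/W/Out/z/s, T/W/Stay/w/t, T/W/Stay/w/s, T/W/Stay/z/t, T/W/Stay/z/s, H/N/Out/w/t, H/N/Out/w/s, H/N/Out/z/t, H/N/Out/z/s, H/N/Stay/w/t, H/N/Stay/w/s, H/N/Stay/z/t, H/N/Stay/z/s, H/W/Out/w/t, H/W/Out/w/s, H/W/Out/z/t, H/W/Out/z/s, H/W/Stay/w/t, H/W/Stay/w/s, H/W/Stay/z/t, H/W/Stay/z/s. Columns: ha, hd, ga, gd.
{T/N/Out/w/t, T/N/Stay/w/t} → row (6,-2) (6,-2) (-3,1) (-3,1)
{T/N/Out/w/s, T/N/Stay/w/s} → row (6,-2) (6,-2) (-1,0) (-1,0)
{T/N/Out/z/t, T/N/Stay/z/t} → row (4,-2) (4,-2) (-3,1) (-3,1)
{T/N/Out/z/s, T/N/Stay/z/s} → row (4,-2) (4,-2) (-1,0) (-1,0)
{T/W/Out/w/t, T/W/Out/w/s, T/W/Out/z/t, T/W/Out/z/s, T/W/Stay/w/t, T/W/Stay/w/s, T/W/Stay/z/t, T/W/Stay/z/s} → row (0,5) (0,5) (0,5) (0,5)
{H/N/Out/w/t, H/N/Out/w/s, H/N/Out/z/t, H/N/Out/z/s, H/W/Out/w/t, H/W/Out/w/s, H/W/Out/z/t, H/W/Out/z/s} → row (2,-3) (1,3) (2,-3) (1,3)
{H/N/Stay/w/t, H/N/Stay/w/s, H/N/Stay/z/t, H/N/Stay/z/s, H/W/Stay/w/t, H/W/Stay/w/s, H/W/Stay/z/t, H/W/Stay/z/s} → row (5,-3) (5,-3) (5,-3) (5,-3)
That's 7 distinct rows out of 32 strategies.

7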